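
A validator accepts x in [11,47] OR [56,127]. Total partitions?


Valid ranges: [11,47] and [56,127]
Class 1: x < 11 — invalid
Class 2: 11 ≤ x ≤ 47 — valid
Class 3: 47 < x < 56 — invalid (gap between ranges)
Class 4: 56 ≤ x ≤ 127 — valid
Class 5: x > 127 — invalid
Total equivalence classes: 5

5 equivalence classes


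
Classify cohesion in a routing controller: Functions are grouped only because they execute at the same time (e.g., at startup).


Reasoning: Related by timing only
Type: Temporal cohesion

Temporal cohesion


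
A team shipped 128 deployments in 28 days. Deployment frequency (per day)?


Formula: deployments per day = releases / days
= 128 / 28
= 4.571 deploys/day
(equivalently, 32.0 deploys/week)

4.571 deploys/day


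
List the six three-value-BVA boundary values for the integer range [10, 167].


Range: [10, 167]
Boundaries: just below min, min, min+1, max-1, max, just above max
Values: [9, 10, 11, 166, 167, 168]

[9, 10, 11, 166, 167, 168]


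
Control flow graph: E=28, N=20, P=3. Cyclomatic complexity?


Formula: V(G) = E - N + 2P
V(G) = 28 - 20 + 2*3
V(G) = 8 + 6
V(G) = 14

14


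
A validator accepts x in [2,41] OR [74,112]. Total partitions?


Valid ranges: [2,41] and [74,112]
Class 1: x < 2 — invalid
Class 2: 2 ≤ x ≤ 41 — valid
Class 3: 41 < x < 74 — invalid (gap between ranges)
Class 4: 74 ≤ x ≤ 112 — valid
Class 5: x > 112 — invalid
Total equivalence classes: 5

5 equivalence classes


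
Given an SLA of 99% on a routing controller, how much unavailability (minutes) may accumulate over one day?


Formula: allowed downtime = period * (100 - SLA) / 100
Period (day) = 1440 minutes
Unavailability fraction = (100 - 99.0) / 100
Allowed downtime = 1440 * (100 - 99.0) / 100
Allowed downtime = 14.4 minutes

14.4 minutes


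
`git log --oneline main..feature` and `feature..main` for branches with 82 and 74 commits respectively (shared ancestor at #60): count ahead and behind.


Common ancestor: commit #60
feature commits after divergence: 82 - 60 = 22
main commits after divergence: 74 - 60 = 14
feature is 22 commits ahead of main
main is 14 commits ahead of feature

feature ahead: 22, main ahead: 14


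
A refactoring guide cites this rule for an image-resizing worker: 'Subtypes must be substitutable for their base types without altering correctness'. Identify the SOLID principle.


This describes the Liskov Substitution Principle (LSP)

Liskov Substitution Principle (LSP)


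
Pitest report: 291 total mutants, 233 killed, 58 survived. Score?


Mutation score = killed / total * 100
Mutation score = 233 / 291 * 100
Mutation score = 80.07%

80.07%


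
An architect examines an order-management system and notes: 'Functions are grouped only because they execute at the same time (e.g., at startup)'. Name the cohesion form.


Reasoning: Related by timing only
Type: Temporal cohesion

Temporal cohesion


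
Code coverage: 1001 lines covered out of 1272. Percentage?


Coverage = covered / total * 100
Coverage = 1001 / 1272 * 100
Coverage = 78.69%

78.69%


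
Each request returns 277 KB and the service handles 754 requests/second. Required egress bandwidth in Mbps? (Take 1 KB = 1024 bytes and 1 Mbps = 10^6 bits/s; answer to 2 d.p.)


Formula: Mbps = payload_bytes * RPS * 8 / 1e6
Payload per request = 277 KB = 277 * 1024 = 283648 bytes
Total bytes/sec = 283648 * 754 = 213870592
Total bits/sec = 213870592 * 8 = 1710964736
Mbps = 1710964736 / 1e6 = 1710.96

1710.96 Mbps


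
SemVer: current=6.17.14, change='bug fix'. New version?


Current: 6.17.14
Change category: 'bug fix' → patch bump
SemVer rule: patch bump → increment PATCH (MAJOR and MINOR unchanged)
New: 6.17.15

6.17.15


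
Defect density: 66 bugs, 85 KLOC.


Defect density = defects / KLOC
Defect density = 66 / 85
Defect density = 0.776 defects/KLOC

0.776 defects/KLOC


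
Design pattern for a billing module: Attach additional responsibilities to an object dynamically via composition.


This matches the Decorator pattern

Decorator


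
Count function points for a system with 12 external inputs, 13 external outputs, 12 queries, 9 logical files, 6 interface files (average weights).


UFP = EI*4 + EO*5 + EQ*4 + ILF*10 + EIF*7
UFP = 12*4 + 13*5 + 12*4 + 9*10 + 6*7
UFP = 48 + 65 + 48 + 90 + 42
UFP = 293

293


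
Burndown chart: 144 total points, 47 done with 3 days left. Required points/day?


Formula: Required rate = Remaining points / Days left
Remaining = 144 - 47 = 97 points
Required rate = 97 / 3 = 32.33 points/day

32.33 points/day


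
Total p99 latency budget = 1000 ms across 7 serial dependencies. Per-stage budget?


Formula: per_stage = total_budget / stages
per_stage = 1000 / 7
per_stage = 142.86 ms

142.86 ms


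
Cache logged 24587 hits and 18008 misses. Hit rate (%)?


Formula: hit rate = hits / (hits + misses) * 100
hit rate = 24587 / (24587 + 18008) * 100
hit rate = 24587 / 42595 * 100
hit rate = 57.72%

57.72%


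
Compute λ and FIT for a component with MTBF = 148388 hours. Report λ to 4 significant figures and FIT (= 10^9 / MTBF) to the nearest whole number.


Formula: λ = 1 / MTBF; FIT = λ × 1e9 = 1e9 / MTBF
λ = 1 / 148388 ≈ 6.739e-06 failures/hour
FIT = 1e9 / 148388 ≈ 6739 failures per 1e9 hours (nearest whole number)

λ = 6.739e-06 /h, FIT = 6739


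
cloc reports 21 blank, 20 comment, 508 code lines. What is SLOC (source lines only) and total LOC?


Total LOC = blank + comment + code
Total LOC = 21 + 20 + 508 = 549
SLOC (source only) = code = 508

Total LOC: 549, SLOC: 508


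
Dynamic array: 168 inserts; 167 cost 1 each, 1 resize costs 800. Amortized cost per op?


Formula: Amortized cost = Total cost / Operations
Total cost = (167 * 1) + (1 * 800)
Total cost = 167 + 800 = 967
Amortized = 967 / 168 = 5.756

5.756


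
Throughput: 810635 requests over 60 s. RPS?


Formula: throughput = requests / seconds
throughput = 810635 / 60
throughput = 13510.58 requests/second

13510.58 requests/second


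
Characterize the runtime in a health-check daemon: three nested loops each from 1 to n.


Reasoning: three levels of nesting over n
Complexity: O(n^3)

O(n^3)


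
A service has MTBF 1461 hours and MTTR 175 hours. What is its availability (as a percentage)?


Availability = MTBF / (MTBF + MTTR)
Availability = 1461 / (1461 + 175)
Availability = 1461 / 1636
Availability = 89.3032%

89.3032%


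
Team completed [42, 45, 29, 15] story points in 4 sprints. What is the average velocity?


Formula: Avg velocity = Total points / Number of sprints
Points: [42, 45, 29, 15]
Sum = 42 + 45 + 29 + 15 = 131
Avg velocity = 131 / 4 = 32.75 points/sprint

32.75 points/sprint


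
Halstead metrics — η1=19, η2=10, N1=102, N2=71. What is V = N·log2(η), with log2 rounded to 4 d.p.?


Formula: V = N * log2(η), where N = N1 + N2 and η = η1 + η2
η = 19 + 10 = 29
N = 102 + 71 = 173
log2(29) ≈ 4.8580
V = 173 * 4.8580 = 840.43

840.43


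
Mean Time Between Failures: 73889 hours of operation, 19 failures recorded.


Formula: MTBF = Total operating time / Number of failures
MTBF = 73889 / 19
MTBF = 3888.89 hours

3888.89 hours


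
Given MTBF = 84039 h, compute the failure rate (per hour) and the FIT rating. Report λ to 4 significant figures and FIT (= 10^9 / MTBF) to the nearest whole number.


Formula: λ = 1 / MTBF; FIT = λ × 1e9 = 1e9 / MTBF
λ = 1 / 84039 ≈ 1.190e-05 failures/hour
FIT = 1e9 / 84039 ≈ 11899 failures per 1e9 hours (nearest whole number)

λ = 1.190e-05 /h, FIT = 11899


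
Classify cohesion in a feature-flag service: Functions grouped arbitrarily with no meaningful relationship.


Reasoning: Worst: random grouping
Type: Coincidental cohesion

Coincidental cohesion


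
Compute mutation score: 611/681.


Mutation score = killed / total * 100
Mutation score = 611 / 681 * 100
Mutation score = 89.72%

89.72%


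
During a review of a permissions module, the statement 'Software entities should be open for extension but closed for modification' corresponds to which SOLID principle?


This describes the Open/Closed Principle (OCP)

Open/Closed Principle (OCP)


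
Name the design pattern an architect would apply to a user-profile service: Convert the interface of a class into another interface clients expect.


This matches the Adapter pattern

Adapter


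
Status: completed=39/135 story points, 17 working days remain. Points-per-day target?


Formula: Required rate = Remaining points / Days left
Remaining = 135 - 39 = 96 points
Required rate = 96 / 17 = 5.65 points/day

5.65 points/day


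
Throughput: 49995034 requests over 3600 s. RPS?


Formula: throughput = requests / seconds
throughput = 49995034 / 3600
throughput = 13887.51 requests/second

13887.51 requests/second


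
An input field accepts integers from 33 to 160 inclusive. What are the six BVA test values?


Range: [33, 160]
Boundaries: just below min, min, min+1, max-1, max, just above max
Values: [32, 33, 34, 159, 160, 161]

[32, 33, 34, 159, 160, 161]


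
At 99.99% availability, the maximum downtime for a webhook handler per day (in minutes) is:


Formula: allowed downtime = period * (100 - SLA) / 100
Period (day) = 1440 minutes
Unavailability fraction = (100 - 99.99) / 100
Allowed downtime = 1440 * (100 - 99.99) / 100
Allowed downtime = 0.144 minutes

0.144 minutes


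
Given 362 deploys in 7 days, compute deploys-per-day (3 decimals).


Formula: deployments per day = releases / days
= 362 / 7
= 51.714 deploys/day
(equivalently, 362.0 deploys/week)

51.714 deploys/day


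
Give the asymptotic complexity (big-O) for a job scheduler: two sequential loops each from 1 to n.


Reasoning: sequential dominates: O(n) + O(n) = O(n)
Complexity: O(n)

O(n)


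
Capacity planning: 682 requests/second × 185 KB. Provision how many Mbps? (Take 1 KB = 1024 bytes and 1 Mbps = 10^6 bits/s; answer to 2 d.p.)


Formula: Mbps = payload_bytes * RPS * 8 / 1e6
Payload per request = 185 KB = 185 * 1024 = 189440 bytes
Total bytes/sec = 189440 * 682 = 129198080
Total bits/sec = 129198080 * 8 = 1033584640
Mbps = 1033584640 / 1e6 = 1033.58

1033.58 Mbps


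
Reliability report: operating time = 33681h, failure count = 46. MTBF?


Formula: MTBF = Total operating time / Number of failures
MTBF = 33681 / 46
MTBF = 732.2 hours

732.2 hours


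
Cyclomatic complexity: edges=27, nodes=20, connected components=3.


Formula: V(G) = E - N + 2P
V(G) = 27 - 20 + 2*3
V(G) = 7 + 6
V(G) = 13

13


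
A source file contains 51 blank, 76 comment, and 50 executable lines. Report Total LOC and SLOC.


Total LOC = blank + comment + code
Total LOC = 51 + 76 + 50 = 177
SLOC (source only) = code = 50

Total LOC: 177, SLOC: 50


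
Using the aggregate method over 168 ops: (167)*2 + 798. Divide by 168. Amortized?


Formula: Amortized cost = Total cost / Operations
Total cost = (167 * 2) + (1 * 798)
Total cost = 334 + 798 = 1132
Amortized = 1132 / 168 = 6.7381

6.7381


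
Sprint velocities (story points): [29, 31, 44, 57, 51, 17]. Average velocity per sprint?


Formula: Avg velocity = Total points / Number of sprints
Points: [29, 31, 44, 57, 51, 17]
Sum = 29 + 31 + 44 + 57 + 51 + 17 = 229
Avg velocity = 229 / 6 = 38.17 points/sprint

38.17 points/sprint


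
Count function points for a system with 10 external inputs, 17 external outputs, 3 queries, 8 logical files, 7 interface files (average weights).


UFP = EI*4 + EO*5 + EQ*4 + ILF*10 + EIF*7
UFP = 10*4 + 17*5 + 3*4 + 8*10 + 7*7
UFP = 40 + 85 + 12 + 80 + 49
UFP = 266

266


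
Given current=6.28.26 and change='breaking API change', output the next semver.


Current: 6.28.26
Change category: 'breaking API change' → major bump
SemVer rule: major bump → increment MAJOR, reset MINOR and PATCH to 0
New: 7.0.0

7.0.0


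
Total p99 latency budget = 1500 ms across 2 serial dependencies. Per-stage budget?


Formula: per_stage = total_budget / stages
per_stage = 1500 / 2
per_stage = 750.0 ms

750.0 ms


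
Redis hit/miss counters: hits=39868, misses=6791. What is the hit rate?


Formula: hit rate = hits / (hits + misses) * 100
hit rate = 39868 / (39868 + 6791) * 100
hit rate = 39868 / 46659 * 100
hit rate = 85.45%

85.45%


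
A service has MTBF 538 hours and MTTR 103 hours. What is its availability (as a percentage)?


Availability = MTBF / (MTBF + MTTR)
Availability = 538 / (538 + 103)
Availability = 538 / 641
Availability = 83.9314%

83.9314%


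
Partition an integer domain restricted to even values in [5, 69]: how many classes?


Constraint: even integers in [5, 69]
Class 1: x < 5 — out-of-range invalid
Class 2: x in [5,69] but odd — wrong type invalid
Class 3: x in [5,69] and even — valid
Class 4: x > 69 — out-of-range invalid
Total equivalence classes: 4

4 equivalence classes


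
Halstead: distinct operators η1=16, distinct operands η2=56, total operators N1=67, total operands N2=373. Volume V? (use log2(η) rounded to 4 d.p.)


Formula: V = N * log2(η), where N = N1 + N2 and η = η1 + η2
η = 16 + 56 = 72
N = 67 + 373 = 440
log2(72) ≈ 6.1699
V = 440 * 6.1699 = 2714.76

2714.76


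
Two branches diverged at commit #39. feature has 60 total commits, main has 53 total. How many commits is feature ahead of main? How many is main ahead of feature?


Common ancestor: commit #39
feature commits after divergence: 60 - 39 = 21
main commits after divergence: 53 - 39 = 14
feature is 21 commits ahead of main
main is 14 commits ahead of feature

feature ahead: 21, main ahead: 14


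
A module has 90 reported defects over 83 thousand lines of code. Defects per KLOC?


Defect density = defects / KLOC
Defect density = 90 / 83
Defect density = 1.084 defects/KLOC

1.084 defects/KLOC


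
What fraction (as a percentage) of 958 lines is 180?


Coverage = covered / total * 100
Coverage = 180 / 958 * 100
Coverage = 18.79%

18.79%


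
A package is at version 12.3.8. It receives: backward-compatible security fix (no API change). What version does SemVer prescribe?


Current: 12.3.8
Change category: 'backward-compatible security fix (no API change)' → patch bump
SemVer rule: patch bump → increment PATCH (MAJOR and MINOR unchanged)
New: 12.3.9

12.3.9


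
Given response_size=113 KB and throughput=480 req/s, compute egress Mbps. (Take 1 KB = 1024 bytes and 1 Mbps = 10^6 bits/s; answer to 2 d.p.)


Formula: Mbps = payload_bytes * RPS * 8 / 1e6
Payload per request = 113 KB = 113 * 1024 = 115712 bytes
Total bytes/sec = 115712 * 480 = 55541760
Total bits/sec = 55541760 * 8 = 444334080
Mbps = 444334080 / 1e6 = 444.33

444.33 Mbps


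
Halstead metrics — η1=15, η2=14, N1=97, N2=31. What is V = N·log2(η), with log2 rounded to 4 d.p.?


Formula: V = N * log2(η), where N = N1 + N2 and η = η1 + η2
η = 15 + 14 = 29
N = 97 + 31 = 128
log2(29) ≈ 4.8580
V = 128 * 4.8580 = 621.82

621.82


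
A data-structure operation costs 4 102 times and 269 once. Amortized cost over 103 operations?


Formula: Amortized cost = Total cost / Operations
Total cost = (102 * 4) + (1 * 269)
Total cost = 408 + 269 = 677
Amortized = 677 / 103 = 6.5728

6.5728


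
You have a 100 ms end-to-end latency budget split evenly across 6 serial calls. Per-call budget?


Formula: per_stage = total_budget / stages
per_stage = 100 / 6
per_stage = 16.67 ms

16.67 ms


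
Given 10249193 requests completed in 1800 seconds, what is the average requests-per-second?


Formula: throughput = requests / seconds
throughput = 10249193 / 1800
throughput = 5694.0 requests/second

5694.0 requests/second


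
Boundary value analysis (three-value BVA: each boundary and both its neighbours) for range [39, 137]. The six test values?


Range: [39, 137]
Boundaries: just below min, min, min+1, max-1, max, just above max
Values: [38, 39, 40, 136, 137, 138]

[38, 39, 40, 136, 137, 138]


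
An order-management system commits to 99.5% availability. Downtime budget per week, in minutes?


Formula: allowed downtime = period * (100 - SLA) / 100
Period (week) = 10080 minutes
Unavailability fraction = (100 - 99.5) / 100
Allowed downtime = 10080 * (100 - 99.5) / 100
Allowed downtime = 50.4 minutes

50.4 minutes


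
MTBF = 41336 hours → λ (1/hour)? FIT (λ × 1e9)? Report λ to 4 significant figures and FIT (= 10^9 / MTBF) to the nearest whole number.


Formula: λ = 1 / MTBF; FIT = λ × 1e9 = 1e9 / MTBF
λ = 1 / 41336 ≈ 2.419e-05 failures/hour
FIT = 1e9 / 41336 ≈ 24192 failures per 1e9 hours (nearest whole number)

λ = 2.419e-05 /h, FIT = 24192


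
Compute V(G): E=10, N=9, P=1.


Formula: V(G) = E - N + 2P
V(G) = 10 - 9 + 2*1
V(G) = 1 + 2
V(G) = 3

3


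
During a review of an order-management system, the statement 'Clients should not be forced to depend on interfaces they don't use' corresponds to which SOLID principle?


This describes the Interface Segregation Principle (ISP)

Interface Segregation Principle (ISP)


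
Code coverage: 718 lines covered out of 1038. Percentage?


Coverage = covered / total * 100
Coverage = 718 / 1038 * 100
Coverage = 69.17%

69.17%


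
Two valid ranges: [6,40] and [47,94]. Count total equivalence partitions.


Valid ranges: [6,40] and [47,94]
Class 1: x < 6 — invalid
Class 2: 6 ≤ x ≤ 40 — valid
Class 3: 40 < x < 47 — invalid (gap between ranges)
Class 4: 47 ≤ x ≤ 94 — valid
Class 5: x > 94 — invalid
Total equivalence classes: 5

5 equivalence classes


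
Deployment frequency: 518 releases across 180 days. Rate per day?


Formula: deployments per day = releases / days
= 518 / 180
= 2.878 deploys/day
(equivalently, 20.14 deploys/week)

2.878 deploys/day


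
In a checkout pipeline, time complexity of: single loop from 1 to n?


Reasoning: one pass through n items
Complexity: O(n)

O(n)


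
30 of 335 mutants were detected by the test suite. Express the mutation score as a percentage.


Mutation score = killed / total * 100
Mutation score = 30 / 335 * 100
Mutation score = 8.96%

8.96%


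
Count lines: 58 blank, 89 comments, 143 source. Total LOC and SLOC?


Total LOC = blank + comment + code
Total LOC = 58 + 89 + 143 = 290
SLOC (source only) = code = 143

Total LOC: 290, SLOC: 143


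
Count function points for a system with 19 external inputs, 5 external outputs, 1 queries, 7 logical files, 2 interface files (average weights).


UFP = EI*4 + EO*5 + EQ*4 + ILF*10 + EIF*7
UFP = 19*4 + 5*5 + 1*4 + 7*10 + 2*7
UFP = 76 + 25 + 4 + 70 + 14
UFP = 189

189


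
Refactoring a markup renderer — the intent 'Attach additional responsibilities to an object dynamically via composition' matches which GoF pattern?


This matches the Decorator pattern

Decorator


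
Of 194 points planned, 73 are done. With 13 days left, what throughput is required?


Formula: Required rate = Remaining points / Days left
Remaining = 194 - 73 = 121 points
Required rate = 121 / 13 = 9.31 points/day

9.31 points/day


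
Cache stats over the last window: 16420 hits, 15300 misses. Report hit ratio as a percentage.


Formula: hit rate = hits / (hits + misses) * 100
hit rate = 16420 / (16420 + 15300) * 100
hit rate = 16420 / 31720 * 100
hit rate = 51.77%

51.77%


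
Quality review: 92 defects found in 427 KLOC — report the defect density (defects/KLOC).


Defect density = defects / KLOC
Defect density = 92 / 427
Defect density = 0.215 defects/KLOC

0.215 defects/KLOC


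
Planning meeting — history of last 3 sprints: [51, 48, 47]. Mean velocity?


Formula: Avg velocity = Total points / Number of sprints
Points: [51, 48, 47]
Sum = 51 + 48 + 47 = 146
Avg velocity = 146 / 3 = 48.67 points/sprint

48.67 points/sprint


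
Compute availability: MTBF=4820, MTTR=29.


Availability = MTBF / (MTBF + MTTR)
Availability = 4820 / (4820 + 29)
Availability = 4820 / 4849
Availability = 99.4019%

99.4019%


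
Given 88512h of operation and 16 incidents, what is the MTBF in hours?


Formula: MTBF = Total operating time / Number of failures
MTBF = 88512 / 16
MTBF = 5532.0 hours

5532.0 hours


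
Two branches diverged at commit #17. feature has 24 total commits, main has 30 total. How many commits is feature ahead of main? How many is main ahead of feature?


Common ancestor: commit #17
feature commits after divergence: 24 - 17 = 7
main commits after divergence: 30 - 17 = 13
feature is 7 commits ahead of main
main is 13 commits ahead of feature

feature ahead: 7, main ahead: 13


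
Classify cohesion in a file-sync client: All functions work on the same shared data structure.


Reasoning: Functions share data
Type: Communicational cohesion

Communicational cohesion


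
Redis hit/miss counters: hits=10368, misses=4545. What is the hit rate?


Formula: hit rate = hits / (hits + misses) * 100
hit rate = 10368 / (10368 + 4545) * 100
hit rate = 10368 / 14913 * 100
hit rate = 69.52%

69.52%


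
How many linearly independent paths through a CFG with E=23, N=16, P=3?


Formula: V(G) = E - N + 2P
V(G) = 23 - 16 + 2*3
V(G) = 7 + 6
V(G) = 13

13


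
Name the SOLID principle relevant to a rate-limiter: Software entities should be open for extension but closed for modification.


This describes the Open/Closed Principle (OCP)

Open/Closed Principle (OCP)


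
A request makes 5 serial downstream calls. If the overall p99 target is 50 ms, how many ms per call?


Formula: per_stage = total_budget / stages
per_stage = 50 / 5
per_stage = 10.0 ms

10.0 ms


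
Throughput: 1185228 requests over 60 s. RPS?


Formula: throughput = requests / seconds
throughput = 1185228 / 60
throughput = 19753.8 requests/second

19753.8 requests/second


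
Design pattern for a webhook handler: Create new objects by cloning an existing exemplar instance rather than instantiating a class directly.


This matches the Prototype pattern

Prototype


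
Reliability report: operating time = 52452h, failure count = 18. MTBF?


Formula: MTBF = Total operating time / Number of failures
MTBF = 52452 / 18
MTBF = 2914.0 hours

2914.0 hours


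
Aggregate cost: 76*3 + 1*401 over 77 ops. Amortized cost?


Formula: Amortized cost = Total cost / Operations
Total cost = (76 * 3) + (1 * 401)
Total cost = 228 + 401 = 629
Amortized = 629 / 77 = 8.1688

8.1688


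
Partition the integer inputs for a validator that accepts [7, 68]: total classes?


Valid range: [7, 68]
Class 1: x < 7 — invalid
Class 2: 7 ≤ x ≤ 68 — valid
Class 3: x > 68 — invalid
Total equivalence classes: 3

3 equivalence classes


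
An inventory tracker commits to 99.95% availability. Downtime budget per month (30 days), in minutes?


Formula: allowed downtime = period * (100 - SLA) / 100
Period (month (30 days)) = 43200 minutes
Unavailability fraction = (100 - 99.95) / 100
Allowed downtime = 43200 * (100 - 99.95) / 100
Allowed downtime = 21.6 minutes

21.6 minutes


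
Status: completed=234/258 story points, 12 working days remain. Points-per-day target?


Formula: Required rate = Remaining points / Days left
Remaining = 258 - 234 = 24 points
Required rate = 24 / 12 = 2.0 points/day

2.0 points/day


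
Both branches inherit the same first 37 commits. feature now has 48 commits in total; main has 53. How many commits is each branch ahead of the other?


Common ancestor: commit #37
feature commits after divergence: 48 - 37 = 11
main commits after divergence: 53 - 37 = 16
feature is 11 commits ahead of main
main is 16 commits ahead of feature

feature ahead: 11, main ahead: 16


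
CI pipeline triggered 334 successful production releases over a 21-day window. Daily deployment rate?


Formula: deployments per day = releases / days
= 334 / 21
= 15.905 deploys/day
(equivalently, 111.33 deploys/week)

15.905 deploys/day


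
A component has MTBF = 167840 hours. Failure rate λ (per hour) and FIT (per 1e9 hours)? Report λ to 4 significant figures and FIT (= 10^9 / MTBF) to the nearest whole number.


Formula: λ = 1 / MTBF; FIT = λ × 1e9 = 1e9 / MTBF
λ = 1 / 167840 ≈ 5.958e-06 failures/hour
FIT = 1e9 / 167840 ≈ 5958 failures per 1e9 hours (nearest whole number)

λ = 5.958e-06 /h, FIT = 5958


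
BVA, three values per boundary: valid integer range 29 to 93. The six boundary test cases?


Range: [29, 93]
Boundaries: just below min, min, min+1, max-1, max, just above max
Values: [28, 29, 30, 92, 93, 94]

[28, 29, 30, 92, 93, 94]


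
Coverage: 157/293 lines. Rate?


Coverage = covered / total * 100
Coverage = 157 / 293 * 100
Coverage = 53.58%

53.58%


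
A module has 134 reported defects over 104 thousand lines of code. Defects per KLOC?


Defect density = defects / KLOC
Defect density = 134 / 104
Defect density = 1.288 defects/KLOC

1.288 defects/KLOC


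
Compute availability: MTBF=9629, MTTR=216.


Availability = MTBF / (MTBF + MTTR)
Availability = 9629 / (9629 + 216)
Availability = 9629 / 9845
Availability = 97.806%

97.806%


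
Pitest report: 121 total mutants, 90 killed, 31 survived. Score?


Mutation score = killed / total * 100
Mutation score = 90 / 121 * 100
Mutation score = 74.38%

74.38%


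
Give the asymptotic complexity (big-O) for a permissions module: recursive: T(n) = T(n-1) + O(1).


Reasoning: linear recursion with constant work per frame
Complexity: O(n)

O(n)


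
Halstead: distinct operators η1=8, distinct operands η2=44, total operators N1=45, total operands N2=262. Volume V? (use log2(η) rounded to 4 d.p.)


Formula: V = N * log2(η), where N = N1 + N2 and η = η1 + η2
η = 8 + 44 = 52
N = 45 + 262 = 307
log2(52) ≈ 5.7004
V = 307 * 5.7004 = 1750.02

1750.02


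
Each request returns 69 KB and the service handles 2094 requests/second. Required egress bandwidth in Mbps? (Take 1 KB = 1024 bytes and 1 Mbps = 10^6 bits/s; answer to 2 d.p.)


Formula: Mbps = payload_bytes * RPS * 8 / 1e6
Payload per request = 69 KB = 69 * 1024 = 70656 bytes
Total bytes/sec = 70656 * 2094 = 147953664
Total bits/sec = 147953664 * 8 = 1183629312
Mbps = 1183629312 / 1e6 = 1183.63

1183.63 Mbps


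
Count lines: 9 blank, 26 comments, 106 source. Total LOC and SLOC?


Total LOC = blank + comment + code
Total LOC = 9 + 26 + 106 = 141
SLOC (source only) = code = 106

Total LOC: 141, SLOC: 106


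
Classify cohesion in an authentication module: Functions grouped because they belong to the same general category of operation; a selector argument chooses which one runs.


Reasoning: Grouped by category of activity, not by data or sequence
Type: Logical cohesion

Logical cohesion


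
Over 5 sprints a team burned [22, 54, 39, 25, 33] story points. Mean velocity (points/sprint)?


Formula: Avg velocity = Total points / Number of sprints
Points: [22, 54, 39, 25, 33]
Sum = 22 + 54 + 39 + 25 + 33 = 173
Avg velocity = 173 / 5 = 34.6 points/sprint

34.6 points/sprint


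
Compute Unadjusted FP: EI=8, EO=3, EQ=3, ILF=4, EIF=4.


UFP = EI*4 + EO*5 + EQ*4 + ILF*10 + EIF*7
UFP = 8*4 + 3*5 + 3*4 + 4*10 + 4*7
UFP = 32 + 15 + 12 + 40 + 28
UFP = 127

127


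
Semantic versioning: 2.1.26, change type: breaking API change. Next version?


Current: 2.1.26
Change category: 'breaking API change' → major bump
SemVer rule: major bump → increment MAJOR, reset MINOR and PATCH to 0
New: 3.0.0

3.0.0


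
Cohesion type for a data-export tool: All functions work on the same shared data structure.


Reasoning: Functions share data
Type: Communicational cohesion

Communicational cohesion


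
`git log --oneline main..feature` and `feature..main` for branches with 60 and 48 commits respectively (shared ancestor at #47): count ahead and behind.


Common ancestor: commit #47
feature commits after divergence: 60 - 47 = 13
main commits after divergence: 48 - 47 = 1
feature is 13 commits ahead of main
main is 1 commits ahead of feature

feature ahead: 13, main ahead: 1


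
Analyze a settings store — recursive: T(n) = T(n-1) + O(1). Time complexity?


Reasoning: linear recursion with constant work per frame
Complexity: O(n)

O(n)


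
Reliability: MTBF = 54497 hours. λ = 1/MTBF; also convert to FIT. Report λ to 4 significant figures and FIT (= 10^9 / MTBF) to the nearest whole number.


Formula: λ = 1 / MTBF; FIT = λ × 1e9 = 1e9 / MTBF
λ = 1 / 54497 ≈ 1.835e-05 failures/hour
FIT = 1e9 / 54497 ≈ 18350 failures per 1e9 hours (nearest whole number)

λ = 1.835e-05 /h, FIT = 18350


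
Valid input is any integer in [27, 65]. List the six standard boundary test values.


Range: [27, 65]
Boundaries: just below min, min, min+1, max-1, max, just above max
Values: [26, 27, 28, 64, 65, 66]

[26, 27, 28, 64, 65, 66]


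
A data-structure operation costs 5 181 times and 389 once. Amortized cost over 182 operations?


Formula: Amortized cost = Total cost / Operations
Total cost = (181 * 5) + (1 * 389)
Total cost = 905 + 389 = 1294
Amortized = 1294 / 182 = 7.1099

7.1099


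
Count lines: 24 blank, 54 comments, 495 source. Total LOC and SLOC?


Total LOC = blank + comment + code
Total LOC = 24 + 54 + 495 = 573
SLOC (source only) = code = 495

Total LOC: 573, SLOC: 495


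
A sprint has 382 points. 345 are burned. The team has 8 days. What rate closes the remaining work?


Formula: Required rate = Remaining points / Days left
Remaining = 382 - 345 = 37 points
Required rate = 37 / 8 = 4.63 points/day

4.63 points/day


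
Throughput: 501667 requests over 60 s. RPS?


Formula: throughput = requests / seconds
throughput = 501667 / 60
throughput = 8361.12 requests/second

8361.12 requests/second


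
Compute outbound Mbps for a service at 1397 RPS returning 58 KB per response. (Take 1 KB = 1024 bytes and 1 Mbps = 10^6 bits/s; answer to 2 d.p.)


Formula: Mbps = payload_bytes * RPS * 8 / 1e6
Payload per request = 58 KB = 58 * 1024 = 59392 bytes
Total bytes/sec = 59392 * 1397 = 82970624
Total bits/sec = 82970624 * 8 = 663764992
Mbps = 663764992 / 1e6 = 663.76

663.76 Mbps


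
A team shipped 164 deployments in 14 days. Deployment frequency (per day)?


Formula: deployments per day = releases / days
= 164 / 14
= 11.714 deploys/day
(equivalently, 82.0 deploys/week)

11.714 deploys/day


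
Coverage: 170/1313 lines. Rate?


Coverage = covered / total * 100
Coverage = 170 / 1313 * 100
Coverage = 12.95%

12.95%


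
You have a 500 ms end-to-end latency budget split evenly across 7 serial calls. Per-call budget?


Formula: per_stage = total_budget / stages
per_stage = 500 / 7
per_stage = 71.43 ms

71.43 ms


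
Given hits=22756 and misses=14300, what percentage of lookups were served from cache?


Formula: hit rate = hits / (hits + misses) * 100
hit rate = 22756 / (22756 + 14300) * 100
hit rate = 22756 / 37056 * 100
hit rate = 61.41%

61.41%


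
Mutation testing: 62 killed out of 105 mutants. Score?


Mutation score = killed / total * 100
Mutation score = 62 / 105 * 100
Mutation score = 59.05%

59.05%


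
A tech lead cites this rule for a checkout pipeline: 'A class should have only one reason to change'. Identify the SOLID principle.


This describes the Single Responsibility Principle (SRP)

Single Responsibility Principle (SRP)


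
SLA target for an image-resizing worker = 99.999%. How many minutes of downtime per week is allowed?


Formula: allowed downtime = period * (100 - SLA) / 100
Period (week) = 10080 minutes
Unavailability fraction = (100 - 99.999) / 100
Allowed downtime = 10080 * (100 - 99.999) / 100
Allowed downtime = 0.1008 minutes

0.1008 minutes


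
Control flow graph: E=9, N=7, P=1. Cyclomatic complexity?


Formula: V(G) = E - N + 2P
V(G) = 9 - 7 + 2*1
V(G) = 2 + 2
V(G) = 4

4


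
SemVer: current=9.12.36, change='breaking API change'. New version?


Current: 9.12.36
Change category: 'breaking API change' → major bump
SemVer rule: major bump → increment MAJOR, reset MINOR and PATCH to 0
New: 10.0.0

10.0.0


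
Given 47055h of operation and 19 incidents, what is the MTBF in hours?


Formula: MTBF = Total operating time / Number of failures
MTBF = 47055 / 19
MTBF = 2476.58 hours

2476.58 hours


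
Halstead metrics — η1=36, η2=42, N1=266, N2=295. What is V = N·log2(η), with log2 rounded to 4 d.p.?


Formula: V = N * log2(η), where N = N1 + N2 and η = η1 + η2
η = 36 + 42 = 78
N = 266 + 295 = 561
log2(78) ≈ 6.2854
V = 561 * 6.2854 = 3526.11

3526.11


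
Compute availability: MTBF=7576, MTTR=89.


Availability = MTBF / (MTBF + MTTR)
Availability = 7576 / (7576 + 89)
Availability = 7576 / 7665
Availability = 98.8389%

98.8389%


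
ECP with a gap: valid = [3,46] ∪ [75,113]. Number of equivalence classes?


Valid ranges: [3,46] and [75,113]
Class 1: x < 3 — invalid
Class 2: 3 ≤ x ≤ 46 — valid
Class 3: 46 < x < 75 — invalid (gap between ranges)
Class 4: 75 ≤ x ≤ 113 — valid
Class 5: x > 113 — invalid
Total equivalence classes: 5

5 equivalence classes


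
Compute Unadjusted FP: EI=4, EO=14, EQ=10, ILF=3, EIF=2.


UFP = EI*4 + EO*5 + EQ*4 + ILF*10 + EIF*7
UFP = 4*4 + 14*5 + 10*4 + 3*10 + 2*7
UFP = 16 + 70 + 40 + 30 + 14
UFP = 170

170


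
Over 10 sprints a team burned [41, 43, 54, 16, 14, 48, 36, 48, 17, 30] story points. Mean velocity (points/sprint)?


Formula: Avg velocity = Total points / Number of sprints
Points: [41, 43, 54, 16, 14, 48, 36, 48, 17, 30]
Sum = 41 + 43 + 54 + 16 + 14 + 48 + 36 + 48 + 17 + 30 = 347
Avg velocity = 347 / 10 = 34.7 points/sprint

34.7 points/sprint


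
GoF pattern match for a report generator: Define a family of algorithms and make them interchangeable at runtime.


This matches the Strategy pattern

Strategy


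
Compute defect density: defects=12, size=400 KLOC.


Defect density = defects / KLOC
Defect density = 12 / 400
Defect density = 0.03 defects/KLOC

0.03 defects/KLOC


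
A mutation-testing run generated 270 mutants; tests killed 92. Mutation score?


Mutation score = killed / total * 100
Mutation score = 92 / 270 * 100
Mutation score = 34.07%

34.07%


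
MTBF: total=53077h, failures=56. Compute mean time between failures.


Formula: MTBF = Total operating time / Number of failures
MTBF = 53077 / 56
MTBF = 947.8 hours

947.8 hours


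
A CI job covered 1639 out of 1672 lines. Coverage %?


Coverage = covered / total * 100
Coverage = 1639 / 1672 * 100
Coverage = 98.03%

98.03%


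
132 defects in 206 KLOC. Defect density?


Defect density = defects / KLOC
Defect density = 132 / 206
Defect density = 0.641 defects/KLOC

0.641 defects/KLOC


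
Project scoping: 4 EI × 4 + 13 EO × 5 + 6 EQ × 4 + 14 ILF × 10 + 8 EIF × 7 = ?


UFP = EI*4 + EO*5 + EQ*4 + ILF*10 + EIF*7
UFP = 4*4 + 13*5 + 6*4 + 14*10 + 8*7
UFP = 16 + 65 + 24 + 140 + 56
UFP = 301

301


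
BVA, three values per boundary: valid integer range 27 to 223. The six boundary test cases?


Range: [27, 223]
Boundaries: just below min, min, min+1, max-1, max, just above max
Values: [26, 27, 28, 222, 223, 224]

[26, 27, 28, 222, 223, 224]


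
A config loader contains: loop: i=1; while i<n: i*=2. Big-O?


Reasoning: i doubles each step so iterations are log2(n)
Complexity: O(log n)

O(log n)


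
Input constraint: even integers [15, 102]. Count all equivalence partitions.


Constraint: even integers in [15, 102]
Class 1: x < 15 — out-of-range invalid
Class 2: x in [15,102] but odd — wrong type invalid
Class 3: x in [15,102] and even — valid
Class 4: x > 102 — out-of-range invalid
Total equivalence classes: 4

4 equivalence classes


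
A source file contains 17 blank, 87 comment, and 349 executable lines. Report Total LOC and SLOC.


Total LOC = blank + comment + code
Total LOC = 17 + 87 + 349 = 453
SLOC (source only) = code = 349

Total LOC: 453, SLOC: 349


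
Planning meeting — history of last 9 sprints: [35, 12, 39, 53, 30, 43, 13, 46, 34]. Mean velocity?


Formula: Avg velocity = Total points / Number of sprints
Points: [35, 12, 39, 53, 30, 43, 13, 46, 34]
Sum = 35 + 12 + 39 + 53 + 30 + 43 + 13 + 46 + 34 = 305
Avg velocity = 305 / 9 = 33.89 points/sprint

33.89 points/sprint


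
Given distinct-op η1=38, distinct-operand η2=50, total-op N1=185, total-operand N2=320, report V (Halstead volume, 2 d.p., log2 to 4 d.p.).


Formula: V = N * log2(η), where N = N1 + N2 and η = η1 + η2
η = 38 + 50 = 88
N = 185 + 320 = 505
log2(88) ≈ 6.4594
V = 505 * 6.4594 = 3262.00

3262.00


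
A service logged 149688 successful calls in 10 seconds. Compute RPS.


Formula: throughput = requests / seconds
throughput = 149688 / 10
throughput = 14968.8 requests/second

14968.8 requests/second


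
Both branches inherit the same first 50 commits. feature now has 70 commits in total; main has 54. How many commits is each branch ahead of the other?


Common ancestor: commit #50
feature commits after divergence: 70 - 50 = 20
main commits after divergence: 54 - 50 = 4
feature is 20 commits ahead of main
main is 4 commits ahead of feature

feature ahead: 20, main ahead: 4


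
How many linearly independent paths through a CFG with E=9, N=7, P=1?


Formula: V(G) = E - N + 2P
V(G) = 9 - 7 + 2*1
V(G) = 2 + 2
V(G) = 4

4


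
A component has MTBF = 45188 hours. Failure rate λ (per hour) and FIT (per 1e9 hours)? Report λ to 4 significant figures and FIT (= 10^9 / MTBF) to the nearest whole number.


Formula: λ = 1 / MTBF; FIT = λ × 1e9 = 1e9 / MTBF
λ = 1 / 45188 ≈ 2.213e-05 failures/hour
FIT = 1e9 / 45188 ≈ 22130 failures per 1e9 hours (nearest whole number)

λ = 2.213e-05 /h, FIT = 22130


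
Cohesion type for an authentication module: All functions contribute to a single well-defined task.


Reasoning: Best: single purpose
Type: Functional cohesion

Functional cohesion


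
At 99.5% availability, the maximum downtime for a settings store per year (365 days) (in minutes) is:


Formula: allowed downtime = period * (100 - SLA) / 100
Period (year (365 days)) = 525600 minutes
Unavailability fraction = (100 - 99.5) / 100
Allowed downtime = 525600 * (100 - 99.5) / 100
Allowed downtime = 2628.0 minutes

2628.0 minutes


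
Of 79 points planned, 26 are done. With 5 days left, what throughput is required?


Formula: Required rate = Remaining points / Days left
Remaining = 79 - 26 = 53 points
Required rate = 53 / 5 = 10.6 points/day

10.6 points/day


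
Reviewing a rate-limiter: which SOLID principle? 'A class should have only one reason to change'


This describes the Single Responsibility Principle (SRP)

Single Responsibility Principle (SRP)


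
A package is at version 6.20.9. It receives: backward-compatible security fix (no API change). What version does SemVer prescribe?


Current: 6.20.9
Change category: 'backward-compatible security fix (no API change)' → patch bump
SemVer rule: patch bump → increment PATCH (MAJOR and MINOR unchanged)
New: 6.20.10

6.20.10


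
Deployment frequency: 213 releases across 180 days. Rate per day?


Formula: deployments per day = releases / days
= 213 / 180
= 1.183 deploys/day
(equivalently, 8.28 deploys/week)

1.183 deploys/day


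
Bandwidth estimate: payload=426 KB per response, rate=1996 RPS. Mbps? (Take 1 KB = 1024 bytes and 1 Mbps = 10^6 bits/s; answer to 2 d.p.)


Formula: Mbps = payload_bytes * RPS * 8 / 1e6
Payload per request = 426 KB = 426 * 1024 = 436224 bytes
Total bytes/sec = 436224 * 1996 = 870703104
Total bits/sec = 870703104 * 8 = 6965624832
Mbps = 6965624832 / 1e6 = 6965.62

6965.62 Mbps


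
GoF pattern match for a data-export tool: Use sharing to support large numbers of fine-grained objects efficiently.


This matches the Flyweight pattern

Flyweight


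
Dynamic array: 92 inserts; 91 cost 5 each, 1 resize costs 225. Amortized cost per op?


Formula: Amortized cost = Total cost / Operations
Total cost = (91 * 5) + (1 * 225)
Total cost = 455 + 225 = 680
Amortized = 680 / 92 = 7.3913

7.3913
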